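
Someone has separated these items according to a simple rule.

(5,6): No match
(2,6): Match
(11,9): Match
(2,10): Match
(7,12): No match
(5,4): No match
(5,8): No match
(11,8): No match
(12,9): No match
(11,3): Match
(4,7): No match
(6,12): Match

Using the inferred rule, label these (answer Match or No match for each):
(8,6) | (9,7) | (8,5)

Match, Match, No match

The simplest hypothesis consistent with all the labels is: sum is even.
(8,6) — 8+6 = 14, hence Match.
(9,7) — 9+7 = 16, hence Match.
(8,5) — 8+5 = 13, hence No match.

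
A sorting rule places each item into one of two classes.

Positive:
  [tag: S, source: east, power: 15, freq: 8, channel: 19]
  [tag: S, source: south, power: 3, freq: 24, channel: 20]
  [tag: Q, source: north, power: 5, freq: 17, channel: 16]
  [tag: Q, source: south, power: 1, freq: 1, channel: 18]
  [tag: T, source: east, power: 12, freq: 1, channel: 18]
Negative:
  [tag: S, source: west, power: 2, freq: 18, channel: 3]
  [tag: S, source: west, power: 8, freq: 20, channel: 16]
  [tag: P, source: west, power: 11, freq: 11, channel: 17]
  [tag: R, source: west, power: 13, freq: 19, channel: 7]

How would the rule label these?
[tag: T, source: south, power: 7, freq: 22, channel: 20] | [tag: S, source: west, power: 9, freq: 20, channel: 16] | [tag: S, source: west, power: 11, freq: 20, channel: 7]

'Positive' ⟺ source is not west.

Positive, Negative, Negative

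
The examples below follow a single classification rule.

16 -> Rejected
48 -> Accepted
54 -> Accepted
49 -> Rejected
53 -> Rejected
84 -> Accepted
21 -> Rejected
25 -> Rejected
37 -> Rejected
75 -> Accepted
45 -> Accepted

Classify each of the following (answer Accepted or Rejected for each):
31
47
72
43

'Accepted' ⟺ multiple of 3 AND at least 25.
31: 31 = 3·10 + 1, 31 ≥ 25 — does not fit, so Rejected.
47: 47 = 3·15 + 2, 47 ≥ 25 — does not fit, so Rejected.
72: 72 = 3·24, 72 ≥ 25 — meets the rule, so Accepted.
43: 43 = 3·14 + 1, 43 ≥ 25 — does not fit, so Rejected.

Rejected, Rejected, Accepted, Rejected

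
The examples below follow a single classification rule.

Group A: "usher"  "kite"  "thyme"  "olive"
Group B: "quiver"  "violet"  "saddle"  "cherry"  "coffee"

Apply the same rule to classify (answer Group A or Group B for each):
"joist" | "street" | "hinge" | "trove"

The pattern is that an item is 'Group A' exactly when: length ≤ 5.
"joist" — length 5, hence Group A.
"street" — length 6, hence Group B.
"hinge" — length 5, hence Group A.
"trove" — length 5, hence Group A.

Group A, Group B, Group A, Group A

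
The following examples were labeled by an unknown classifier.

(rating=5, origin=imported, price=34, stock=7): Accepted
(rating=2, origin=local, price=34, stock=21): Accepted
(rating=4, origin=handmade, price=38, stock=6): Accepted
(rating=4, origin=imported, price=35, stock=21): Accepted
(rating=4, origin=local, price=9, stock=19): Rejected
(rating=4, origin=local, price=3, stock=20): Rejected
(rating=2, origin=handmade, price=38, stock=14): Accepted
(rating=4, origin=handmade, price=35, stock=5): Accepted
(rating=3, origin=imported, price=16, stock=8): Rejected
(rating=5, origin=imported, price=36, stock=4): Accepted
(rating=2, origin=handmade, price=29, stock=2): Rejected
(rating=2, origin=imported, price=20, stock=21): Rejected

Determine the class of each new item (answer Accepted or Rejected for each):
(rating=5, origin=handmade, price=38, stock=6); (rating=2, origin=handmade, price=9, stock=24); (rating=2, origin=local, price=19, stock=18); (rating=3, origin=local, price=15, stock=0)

Accepted, Rejected, Rejected, Rejected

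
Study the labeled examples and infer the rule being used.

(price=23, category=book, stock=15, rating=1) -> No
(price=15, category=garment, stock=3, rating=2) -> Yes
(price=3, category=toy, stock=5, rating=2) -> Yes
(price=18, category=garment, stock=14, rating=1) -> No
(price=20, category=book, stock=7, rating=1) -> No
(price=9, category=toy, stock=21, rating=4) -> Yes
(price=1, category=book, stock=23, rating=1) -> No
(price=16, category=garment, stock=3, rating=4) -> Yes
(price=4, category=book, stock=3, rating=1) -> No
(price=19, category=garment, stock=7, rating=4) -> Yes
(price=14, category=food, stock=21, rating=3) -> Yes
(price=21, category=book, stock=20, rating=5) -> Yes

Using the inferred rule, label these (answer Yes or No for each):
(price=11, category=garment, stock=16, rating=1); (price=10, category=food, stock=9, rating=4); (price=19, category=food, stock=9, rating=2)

Rule: rating ≥ 2. This holds for each 'Yes' example and fails for each 'No' one.

No, Yes, Yes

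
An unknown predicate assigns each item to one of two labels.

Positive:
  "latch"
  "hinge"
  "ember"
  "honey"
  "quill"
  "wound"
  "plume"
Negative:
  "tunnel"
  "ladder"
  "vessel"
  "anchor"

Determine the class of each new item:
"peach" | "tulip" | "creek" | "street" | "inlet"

One predicate separates the groups cleanly: odd length.
"peach" — length 5, hence Positive.
"tulip" — length 5, hence Positive.
"creek" — length 5, hence Positive.
"street" — length 6, hence Negative.
"inlet" — length 5, hence Positive.

Positive, Positive, Positive, Negative, Positive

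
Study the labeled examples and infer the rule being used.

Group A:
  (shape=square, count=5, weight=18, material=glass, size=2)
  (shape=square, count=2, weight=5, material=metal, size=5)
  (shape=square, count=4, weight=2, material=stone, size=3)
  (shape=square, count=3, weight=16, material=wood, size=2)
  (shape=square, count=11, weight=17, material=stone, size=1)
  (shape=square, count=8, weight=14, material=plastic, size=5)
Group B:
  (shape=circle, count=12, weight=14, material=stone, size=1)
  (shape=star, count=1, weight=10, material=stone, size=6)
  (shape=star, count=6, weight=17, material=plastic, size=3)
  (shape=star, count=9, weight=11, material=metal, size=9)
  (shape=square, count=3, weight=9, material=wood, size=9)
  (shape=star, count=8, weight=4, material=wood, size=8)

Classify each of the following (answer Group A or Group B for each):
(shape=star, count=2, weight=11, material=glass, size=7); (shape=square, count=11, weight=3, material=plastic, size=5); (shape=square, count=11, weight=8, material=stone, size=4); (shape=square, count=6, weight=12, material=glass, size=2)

Group B, Group A, Group A, Group A

'Group A' ⟺ shape is square AND size ≤ 5.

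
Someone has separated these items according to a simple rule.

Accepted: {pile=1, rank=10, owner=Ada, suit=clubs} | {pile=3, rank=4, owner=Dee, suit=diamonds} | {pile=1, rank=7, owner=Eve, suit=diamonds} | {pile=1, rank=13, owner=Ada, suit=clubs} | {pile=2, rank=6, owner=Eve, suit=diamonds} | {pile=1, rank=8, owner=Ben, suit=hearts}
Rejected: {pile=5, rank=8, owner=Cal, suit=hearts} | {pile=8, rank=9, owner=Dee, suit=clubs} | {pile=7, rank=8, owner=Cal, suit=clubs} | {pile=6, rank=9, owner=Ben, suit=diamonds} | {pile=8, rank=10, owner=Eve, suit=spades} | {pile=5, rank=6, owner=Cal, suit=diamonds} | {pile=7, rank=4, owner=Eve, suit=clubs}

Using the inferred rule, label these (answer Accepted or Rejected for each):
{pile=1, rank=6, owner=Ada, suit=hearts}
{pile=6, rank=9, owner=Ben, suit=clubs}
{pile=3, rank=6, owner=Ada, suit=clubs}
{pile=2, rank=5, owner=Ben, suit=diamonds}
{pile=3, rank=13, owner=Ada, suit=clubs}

Accepted, Rejected, Accepted, Accepted, Accepted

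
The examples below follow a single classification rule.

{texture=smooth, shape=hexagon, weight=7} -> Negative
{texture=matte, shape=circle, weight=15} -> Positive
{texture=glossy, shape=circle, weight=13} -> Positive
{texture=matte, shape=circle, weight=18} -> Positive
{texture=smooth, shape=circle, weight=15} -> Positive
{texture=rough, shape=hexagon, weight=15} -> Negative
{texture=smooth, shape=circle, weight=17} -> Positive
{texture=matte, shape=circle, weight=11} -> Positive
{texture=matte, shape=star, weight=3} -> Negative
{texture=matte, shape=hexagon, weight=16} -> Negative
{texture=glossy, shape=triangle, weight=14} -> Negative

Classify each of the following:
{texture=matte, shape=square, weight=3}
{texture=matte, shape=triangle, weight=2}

Negative, Negative

The simplest hypothesis consistent with all the labels is: shape is circle.
{texture=matte, shape=square, weight=3}: Negative (shape is square).
{texture=matte, shape=triangle, weight=2}: Negative (shape is triangle).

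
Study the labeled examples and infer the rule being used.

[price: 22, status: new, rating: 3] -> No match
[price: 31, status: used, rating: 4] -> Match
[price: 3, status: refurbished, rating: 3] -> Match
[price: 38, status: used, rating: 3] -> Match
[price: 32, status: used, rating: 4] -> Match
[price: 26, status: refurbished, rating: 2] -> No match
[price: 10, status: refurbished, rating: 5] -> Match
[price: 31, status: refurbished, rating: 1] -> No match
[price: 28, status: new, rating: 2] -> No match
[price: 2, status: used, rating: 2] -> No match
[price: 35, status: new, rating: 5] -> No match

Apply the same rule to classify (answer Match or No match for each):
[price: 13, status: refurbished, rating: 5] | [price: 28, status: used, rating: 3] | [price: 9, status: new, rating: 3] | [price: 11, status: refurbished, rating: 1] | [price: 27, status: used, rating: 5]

One predicate separates the groups cleanly: status is not new AND rating ≥ 3.
[price: 13, status: refurbished, rating: 5] — status is refurbished, rating = 5, hence Match.
[price: 28, status: used, rating: 3] — status is used, rating = 3, hence Match.
[price: 9, status: new, rating: 3] — status is new, rating = 3, hence No match.
[price: 11, status: refurbished, rating: 1] — status is refurbished, rating = 1, hence No match.
[price: 27, status: used, rating: 5] — status is used, rating = 5, hence Match.

Match, Match, No match, No match, Match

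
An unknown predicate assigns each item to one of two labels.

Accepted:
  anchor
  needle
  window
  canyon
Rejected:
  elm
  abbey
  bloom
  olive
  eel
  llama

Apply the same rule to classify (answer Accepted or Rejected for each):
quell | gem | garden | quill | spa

The simplest hypothesis consistent with all the labels is: even length.
quell — length 5, hence Rejected.
gem — length 3, hence Rejected.
garden — length 6, hence Accepted.
quill — length 5, hence Rejected.
spa — length 3, hence Rejected.

Rejected, Rejected, Accepted, Rejected, Rejected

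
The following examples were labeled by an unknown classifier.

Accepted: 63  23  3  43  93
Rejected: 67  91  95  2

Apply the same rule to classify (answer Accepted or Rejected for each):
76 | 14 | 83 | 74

Rejected, Rejected, Accepted, Rejected

'Accepted' ⟺ ends in digit 3.
76 → last digit 6 → Rejected. 14 → last digit 4 → Rejected. 83 → last digit 3 → Accepted. 74 → last digit 4 → Rejected.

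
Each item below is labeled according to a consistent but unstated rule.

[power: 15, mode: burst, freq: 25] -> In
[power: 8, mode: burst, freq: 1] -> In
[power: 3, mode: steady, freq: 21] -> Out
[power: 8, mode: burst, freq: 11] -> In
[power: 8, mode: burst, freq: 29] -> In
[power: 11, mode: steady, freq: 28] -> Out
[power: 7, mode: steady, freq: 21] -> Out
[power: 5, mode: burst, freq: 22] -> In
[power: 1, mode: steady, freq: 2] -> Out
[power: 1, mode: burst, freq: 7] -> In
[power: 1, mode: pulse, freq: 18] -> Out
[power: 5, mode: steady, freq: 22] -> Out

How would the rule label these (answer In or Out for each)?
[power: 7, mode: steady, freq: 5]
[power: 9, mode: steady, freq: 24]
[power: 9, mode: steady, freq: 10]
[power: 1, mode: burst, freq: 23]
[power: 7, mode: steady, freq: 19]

Every 'In' example satisfies: mode is burst. None of the 'Out' examples do.
[power: 7, mode: steady, freq: 5]: mode is steady — lacks this property, so Out.
[power: 9, mode: steady, freq: 24]: mode is steady — lacks this property, so Out.
[power: 9, mode: steady, freq: 10]: mode is steady — lacks this property, so Out.
[power: 1, mode: burst, freq: 23]: mode is burst — checks out, so In.
[power: 7, mode: steady, freq: 19]: mode is steady — lacks this property, so Out.

Out, Out, Out, In, Out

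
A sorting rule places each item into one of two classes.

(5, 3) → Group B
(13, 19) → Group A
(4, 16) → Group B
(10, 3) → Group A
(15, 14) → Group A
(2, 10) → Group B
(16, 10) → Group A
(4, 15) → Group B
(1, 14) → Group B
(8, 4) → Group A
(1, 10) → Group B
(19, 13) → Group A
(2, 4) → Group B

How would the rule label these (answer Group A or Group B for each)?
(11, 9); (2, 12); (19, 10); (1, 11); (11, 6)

The common property of the 'Group A' items is: first ≥ 8. No 'Group B' item has it.
(11, 9) → first 11 → Group A.
(2, 12) → first 2 → Group B.
(19, 10) → first 19 → Group A.
(1, 11) → first 1 → Group B.
(11, 6) → first 11 → Group A.

Group A, Group B, Group A, Group B, Group A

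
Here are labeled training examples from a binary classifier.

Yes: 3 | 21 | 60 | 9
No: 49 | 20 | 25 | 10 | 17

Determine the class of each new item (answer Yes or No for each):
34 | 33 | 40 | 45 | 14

No, Yes, No, Yes, No

The simplest hypothesis consistent with all the labels is: multiple of 3.
34: 34 = 3·11 + 1, does not fit → No. 33: 33 = 3·11, has this property → Yes. 40: 40 = 3·13 + 1, does not fit → No. 45: 45 = 3·15, has this property → Yes. 14: 14 = 3·4 + 2, does not fit → No.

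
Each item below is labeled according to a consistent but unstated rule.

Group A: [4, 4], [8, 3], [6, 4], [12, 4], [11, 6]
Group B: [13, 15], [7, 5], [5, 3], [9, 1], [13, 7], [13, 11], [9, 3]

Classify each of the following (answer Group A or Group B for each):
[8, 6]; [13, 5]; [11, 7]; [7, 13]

Group A, Group B, Group B, Group B

The pattern is that an item is 'Group A' exactly when: product is even.
[8, 6]: 8·6 = 48, fits → Group A. [13, 5]: 13·5 = 65, fails the rule → Group B. [11, 7]: 11·7 = 77, fails the rule → Group B. [7, 13]: 7·13 = 91, fails the rule → Group B.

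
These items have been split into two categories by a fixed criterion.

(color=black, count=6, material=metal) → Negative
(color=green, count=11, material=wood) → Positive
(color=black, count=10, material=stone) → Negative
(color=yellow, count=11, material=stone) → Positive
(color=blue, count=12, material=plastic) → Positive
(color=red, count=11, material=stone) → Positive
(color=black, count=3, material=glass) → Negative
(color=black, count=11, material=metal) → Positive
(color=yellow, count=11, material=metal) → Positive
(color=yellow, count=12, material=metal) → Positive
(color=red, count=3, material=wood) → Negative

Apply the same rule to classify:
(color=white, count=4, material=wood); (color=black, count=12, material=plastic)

All 'Positive' examples share one property — count ≥ 11 — and every 'Negative' example lacks it.
(color=white, count=4, material=wood) — count = 4, hence Negative. (color=black, count=12, material=plastic) — count = 12, hence Positive.

Negative, Positive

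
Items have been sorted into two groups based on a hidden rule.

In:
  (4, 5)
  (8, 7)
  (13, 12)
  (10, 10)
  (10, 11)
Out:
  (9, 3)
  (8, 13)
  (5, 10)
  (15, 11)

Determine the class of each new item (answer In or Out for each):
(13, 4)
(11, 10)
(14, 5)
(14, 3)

One predicate separates the groups cleanly: |first − second| ≤ 1.
(13, 4) — |13−4| = 9, hence Out. (11, 10) — |11−10| = 1, hence In. (14, 5) — |14−5| = 9, hence Out. (14, 3) — |14−3| = 11, hence Out.

Out, In, Out, Out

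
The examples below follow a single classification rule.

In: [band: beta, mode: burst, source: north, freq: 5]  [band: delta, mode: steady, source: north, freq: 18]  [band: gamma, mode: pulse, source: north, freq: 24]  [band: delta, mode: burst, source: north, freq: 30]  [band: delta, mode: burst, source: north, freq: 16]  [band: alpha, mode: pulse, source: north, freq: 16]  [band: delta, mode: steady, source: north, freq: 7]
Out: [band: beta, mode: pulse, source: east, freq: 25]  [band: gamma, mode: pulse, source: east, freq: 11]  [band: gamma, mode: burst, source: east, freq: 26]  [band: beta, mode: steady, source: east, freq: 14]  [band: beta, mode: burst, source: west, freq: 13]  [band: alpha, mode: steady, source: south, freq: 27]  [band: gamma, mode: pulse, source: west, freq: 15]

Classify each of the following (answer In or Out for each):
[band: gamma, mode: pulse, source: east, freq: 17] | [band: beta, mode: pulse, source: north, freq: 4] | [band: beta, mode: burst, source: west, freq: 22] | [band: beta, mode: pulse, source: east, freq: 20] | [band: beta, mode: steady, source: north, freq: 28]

Out, In, Out, Out, In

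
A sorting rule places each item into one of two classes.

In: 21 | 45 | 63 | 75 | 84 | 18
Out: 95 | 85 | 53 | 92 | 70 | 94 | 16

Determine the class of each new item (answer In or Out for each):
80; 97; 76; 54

A rule that fits every label: multiple of 3 — true of each 'In' example, false of each 'Out' one.
80: Out (80 = 3·26 + 2). 97: Out (97 = 3·32 + 1). 76: Out (76 = 3·25 + 1). 54: In (54 = 3·18).

Out, Out, Out, In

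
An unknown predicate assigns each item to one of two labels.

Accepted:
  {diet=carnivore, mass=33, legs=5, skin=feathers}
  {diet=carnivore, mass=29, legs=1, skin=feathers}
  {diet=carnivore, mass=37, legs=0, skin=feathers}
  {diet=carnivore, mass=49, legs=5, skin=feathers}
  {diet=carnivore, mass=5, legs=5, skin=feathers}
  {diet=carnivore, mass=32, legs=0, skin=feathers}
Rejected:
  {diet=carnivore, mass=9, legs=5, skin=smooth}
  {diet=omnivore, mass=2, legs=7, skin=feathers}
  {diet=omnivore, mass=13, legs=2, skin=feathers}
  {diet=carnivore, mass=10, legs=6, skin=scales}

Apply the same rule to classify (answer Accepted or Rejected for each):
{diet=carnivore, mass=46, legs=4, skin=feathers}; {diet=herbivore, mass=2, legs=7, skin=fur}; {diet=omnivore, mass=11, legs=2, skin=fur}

The simplest hypothesis consistent with all the labels is: diet is carnivore AND skin is feathers.
{diet=carnivore, mass=46, legs=4, skin=feathers}: diet is carnivore, skin is feathers, has this property → Accepted. {diet=herbivore, mass=2, legs=7, skin=fur}: diet is herbivore, skin is fur, lacks this property → Rejected. {diet=omnivore, mass=11, legs=2, skin=fur}: diet is omnivore, skin is fur, lacks this property → Rejected.

Accepted, Rejected, Rejected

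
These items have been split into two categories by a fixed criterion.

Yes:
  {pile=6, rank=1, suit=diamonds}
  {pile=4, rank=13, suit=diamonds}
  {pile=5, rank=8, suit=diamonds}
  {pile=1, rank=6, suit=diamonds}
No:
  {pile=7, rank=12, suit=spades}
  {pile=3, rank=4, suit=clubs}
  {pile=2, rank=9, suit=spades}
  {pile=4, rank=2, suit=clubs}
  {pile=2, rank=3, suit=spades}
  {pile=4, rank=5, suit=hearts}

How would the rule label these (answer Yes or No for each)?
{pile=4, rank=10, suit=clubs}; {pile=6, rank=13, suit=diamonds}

The simplest hypothesis consistent with all the labels is: suit is diamonds.
{pile=4, rank=10, suit=clubs}: suit is clubs, fails the rule → No. {pile=6, rank=13, suit=diamonds}: suit is diamonds, has this property → Yes.

No, Yes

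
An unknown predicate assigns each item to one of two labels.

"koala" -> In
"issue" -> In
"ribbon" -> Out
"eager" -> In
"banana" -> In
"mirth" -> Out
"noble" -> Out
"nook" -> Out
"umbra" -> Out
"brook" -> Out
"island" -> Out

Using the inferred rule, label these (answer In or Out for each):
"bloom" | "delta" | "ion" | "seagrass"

Out, Out, Out, In

The common property of the 'In' items is: has ≥ 3 vowels. No 'Out' item has it.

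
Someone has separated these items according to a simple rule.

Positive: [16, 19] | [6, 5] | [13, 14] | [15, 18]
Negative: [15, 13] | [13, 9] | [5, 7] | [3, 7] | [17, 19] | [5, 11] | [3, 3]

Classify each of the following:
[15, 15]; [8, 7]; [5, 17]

Negative, Positive, Negative

A rule that fits every label: sum is odd — true of each 'Positive' example, false of each 'Negative' one.
[15, 15] — 15+15 = 30, hence Negative.
[8, 7] — 8+7 = 15, hence Positive.
[5, 17] — 5+17 = 22, hence Negative.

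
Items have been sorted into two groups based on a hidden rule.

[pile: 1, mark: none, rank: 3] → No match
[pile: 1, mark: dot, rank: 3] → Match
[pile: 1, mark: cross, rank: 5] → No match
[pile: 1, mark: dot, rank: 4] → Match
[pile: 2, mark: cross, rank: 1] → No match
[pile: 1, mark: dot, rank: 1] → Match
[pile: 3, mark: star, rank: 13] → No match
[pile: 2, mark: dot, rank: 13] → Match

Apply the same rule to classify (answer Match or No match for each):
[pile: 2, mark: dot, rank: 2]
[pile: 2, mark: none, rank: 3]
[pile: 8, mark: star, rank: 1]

Match, No match, No match

Looking at the examples, the only property every 'Match' case has and every 'No match' case lacks is: mark is dot.
[pile: 2, mark: dot, rank: 2] → mark is dot → Match. [pile: 2, mark: none, rank: 3] → mark is none → No match. [pile: 8, mark: star, rank: 1] → mark is star → No match.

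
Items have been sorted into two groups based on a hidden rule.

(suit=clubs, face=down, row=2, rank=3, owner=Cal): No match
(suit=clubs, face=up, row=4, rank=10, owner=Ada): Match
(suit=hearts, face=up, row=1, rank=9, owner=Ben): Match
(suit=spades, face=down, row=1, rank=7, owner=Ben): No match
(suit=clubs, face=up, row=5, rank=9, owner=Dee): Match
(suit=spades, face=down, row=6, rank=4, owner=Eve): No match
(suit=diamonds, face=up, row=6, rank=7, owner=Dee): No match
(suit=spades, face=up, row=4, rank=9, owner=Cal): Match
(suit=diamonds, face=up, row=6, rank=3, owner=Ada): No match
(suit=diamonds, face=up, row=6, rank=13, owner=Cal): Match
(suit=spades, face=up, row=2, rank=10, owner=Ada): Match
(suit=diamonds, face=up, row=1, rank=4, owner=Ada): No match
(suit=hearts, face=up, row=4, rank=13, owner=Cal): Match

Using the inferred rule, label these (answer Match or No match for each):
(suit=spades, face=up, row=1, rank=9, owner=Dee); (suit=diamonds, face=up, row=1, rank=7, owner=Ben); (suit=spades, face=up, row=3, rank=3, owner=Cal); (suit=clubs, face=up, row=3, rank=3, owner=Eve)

Match, No match, No match, No match

The rule appears to be: rank ≥ 9.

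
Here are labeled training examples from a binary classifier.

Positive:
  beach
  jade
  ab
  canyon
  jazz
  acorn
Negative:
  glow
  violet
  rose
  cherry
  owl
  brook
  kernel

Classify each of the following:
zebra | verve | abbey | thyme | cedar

Positive, Negative, Positive, Negative, Positive

Looking at the examples, the only property every 'Positive' case has and every 'Negative' case lacks is: contains 'a'.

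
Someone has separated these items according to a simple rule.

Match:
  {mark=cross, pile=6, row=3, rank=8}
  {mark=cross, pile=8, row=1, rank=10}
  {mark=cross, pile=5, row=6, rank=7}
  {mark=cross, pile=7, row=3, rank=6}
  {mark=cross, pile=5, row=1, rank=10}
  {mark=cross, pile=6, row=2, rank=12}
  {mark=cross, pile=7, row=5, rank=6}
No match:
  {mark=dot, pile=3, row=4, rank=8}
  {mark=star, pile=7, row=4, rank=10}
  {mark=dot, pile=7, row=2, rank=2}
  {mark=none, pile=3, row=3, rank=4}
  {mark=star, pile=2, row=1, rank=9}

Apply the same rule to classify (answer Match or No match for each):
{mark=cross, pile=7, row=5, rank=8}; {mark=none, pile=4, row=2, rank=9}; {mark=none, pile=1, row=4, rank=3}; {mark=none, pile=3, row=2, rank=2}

Match, No match, No match, No match

The classifier is using: mark is cross.
Match: {mark=cross, pile=7, row=5, rank=8}, since mark is cross. No match: {mark=none, pile=4, row=2, rank=9}, since mark is none. No match: {mark=none, pile=1, row=4, rank=3}, since mark is none. No match: {mark=none, pile=3, row=2, rank=2}, since mark is none.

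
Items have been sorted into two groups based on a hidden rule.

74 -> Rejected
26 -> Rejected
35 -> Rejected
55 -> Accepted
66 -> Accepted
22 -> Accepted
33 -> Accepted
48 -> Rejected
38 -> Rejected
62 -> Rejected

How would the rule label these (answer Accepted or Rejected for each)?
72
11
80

Comparing the two groups points to one rule — multiple of 11.
Rejected: 72, since 72 = 11·6 + 6. Accepted: 11, since 11 = 11·1. Rejected: 80, since 80 = 11·7 + 3.

Rejected, Accepted, Rejected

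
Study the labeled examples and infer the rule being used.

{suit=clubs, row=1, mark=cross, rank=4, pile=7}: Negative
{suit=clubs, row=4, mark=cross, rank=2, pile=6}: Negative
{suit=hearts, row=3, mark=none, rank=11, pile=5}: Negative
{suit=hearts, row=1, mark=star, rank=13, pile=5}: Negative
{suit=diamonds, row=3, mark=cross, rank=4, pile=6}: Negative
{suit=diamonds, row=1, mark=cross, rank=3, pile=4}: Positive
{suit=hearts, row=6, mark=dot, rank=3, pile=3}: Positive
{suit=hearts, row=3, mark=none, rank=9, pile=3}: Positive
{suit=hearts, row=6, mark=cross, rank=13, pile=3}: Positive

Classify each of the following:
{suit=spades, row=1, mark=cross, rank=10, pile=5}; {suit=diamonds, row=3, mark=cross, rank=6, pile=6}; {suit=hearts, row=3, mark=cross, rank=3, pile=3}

Negative, Negative, Positive

'Positive' ⟺ pile ≤ 4.
{suit=spades, row=1, mark=cross, rank=10, pile=5}: pile = 5 — doesn't qualify, so Negative. {suit=diamonds, row=3, mark=cross, rank=6, pile=6}: pile = 6 — doesn't qualify, so Negative. {suit=hearts, row=3, mark=cross, rank=3, pile=3}: pile = 3 — fits, so Positive.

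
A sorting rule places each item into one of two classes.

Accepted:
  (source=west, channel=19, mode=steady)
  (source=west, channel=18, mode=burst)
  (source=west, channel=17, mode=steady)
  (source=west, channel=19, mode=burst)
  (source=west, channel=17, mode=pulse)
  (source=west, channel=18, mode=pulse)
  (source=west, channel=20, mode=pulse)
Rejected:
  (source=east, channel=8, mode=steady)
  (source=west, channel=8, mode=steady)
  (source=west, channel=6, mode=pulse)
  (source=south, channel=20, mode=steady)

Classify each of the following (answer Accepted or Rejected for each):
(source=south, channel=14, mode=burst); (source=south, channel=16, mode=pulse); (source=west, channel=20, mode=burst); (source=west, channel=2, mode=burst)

The rule appears to be: source is west AND channel ≥ 17.

Rejected, Rejected, Accepted, Rejected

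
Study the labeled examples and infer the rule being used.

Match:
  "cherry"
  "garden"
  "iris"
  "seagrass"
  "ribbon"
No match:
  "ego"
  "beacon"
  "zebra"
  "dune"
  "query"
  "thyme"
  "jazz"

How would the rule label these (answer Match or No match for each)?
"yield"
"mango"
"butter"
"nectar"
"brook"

The simplest hypothesis consistent with all the labels is: even length AND contains 'r'.
"yield": length 5, no 'r' — doesn't qualify, so No match.
"mango": length 5, no 'r' — doesn't qualify, so No match.
"butter": length 6, has 'r' — fits, so Match.
"nectar": length 6, has 'r' — fits, so Match.
"brook": length 5, has 'r' — doesn't qualify, so No match.

No match, No match, Match, Match, No match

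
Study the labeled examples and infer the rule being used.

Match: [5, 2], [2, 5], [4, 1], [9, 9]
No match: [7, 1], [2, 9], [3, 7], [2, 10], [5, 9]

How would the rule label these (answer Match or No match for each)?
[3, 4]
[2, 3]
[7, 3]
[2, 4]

Match, Match, No match, Match

The simplest hypothesis consistent with all the labels is: |first − second| ≤ 3.
[3, 4] → |3−4| = 1 → Match. [2, 3] → |2−3| = 1 → Match. [7, 3] → |7−3| = 4 → No match. [2, 4] → |2−4| = 2 → Match.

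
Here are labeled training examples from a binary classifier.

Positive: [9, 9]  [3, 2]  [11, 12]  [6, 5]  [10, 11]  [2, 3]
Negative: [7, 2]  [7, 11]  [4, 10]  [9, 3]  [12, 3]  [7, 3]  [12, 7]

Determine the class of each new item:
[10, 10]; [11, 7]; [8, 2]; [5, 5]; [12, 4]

Positive, Negative, Negative, Positive, Negative

Every 'Positive' example satisfies: |first − second| ≤ 1. None of the 'Negative' examples do.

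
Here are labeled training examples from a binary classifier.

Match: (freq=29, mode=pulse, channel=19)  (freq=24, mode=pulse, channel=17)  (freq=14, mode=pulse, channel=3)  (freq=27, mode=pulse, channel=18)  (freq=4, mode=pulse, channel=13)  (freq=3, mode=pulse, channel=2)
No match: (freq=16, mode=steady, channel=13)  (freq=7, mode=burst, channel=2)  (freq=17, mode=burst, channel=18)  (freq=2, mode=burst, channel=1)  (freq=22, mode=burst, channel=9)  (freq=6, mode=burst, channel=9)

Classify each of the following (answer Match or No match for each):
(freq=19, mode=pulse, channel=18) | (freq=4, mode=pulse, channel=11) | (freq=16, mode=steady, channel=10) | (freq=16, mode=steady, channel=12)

Match, Match, No match, No match

The common property of the 'Match' items is: mode is pulse. No 'No match' item has it.
(freq=19, mode=pulse, channel=18): mode is pulse — satisfies this, so Match. (freq=4, mode=pulse, channel=11): mode is pulse — satisfies this, so Match. (freq=16, mode=steady, channel=10): mode is steady — does not fit, so No match. (freq=16, mode=steady, channel=12): mode is steady — does not fit, so No match.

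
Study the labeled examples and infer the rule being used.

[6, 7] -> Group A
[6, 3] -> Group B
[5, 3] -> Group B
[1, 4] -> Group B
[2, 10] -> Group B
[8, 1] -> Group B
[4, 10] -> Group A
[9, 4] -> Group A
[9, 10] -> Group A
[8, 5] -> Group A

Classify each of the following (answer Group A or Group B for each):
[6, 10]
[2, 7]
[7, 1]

Group A, Group B, Group B

One predicate separates the groups cleanly: sum ≥ 13.
[6, 10]: Group A (6+10 = 16).
[2, 7]: Group B (2+7 = 9).
[7, 1]: Group B (7+1 = 8).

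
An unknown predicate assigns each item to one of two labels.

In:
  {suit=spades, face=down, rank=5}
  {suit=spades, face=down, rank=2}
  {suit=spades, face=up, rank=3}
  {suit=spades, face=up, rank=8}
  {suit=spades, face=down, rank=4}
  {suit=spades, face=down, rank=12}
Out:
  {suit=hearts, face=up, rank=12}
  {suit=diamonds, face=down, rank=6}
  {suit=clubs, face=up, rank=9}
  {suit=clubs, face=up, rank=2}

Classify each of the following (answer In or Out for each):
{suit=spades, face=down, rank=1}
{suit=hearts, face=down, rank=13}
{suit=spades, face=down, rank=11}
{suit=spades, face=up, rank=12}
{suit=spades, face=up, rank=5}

In, Out, In, In, In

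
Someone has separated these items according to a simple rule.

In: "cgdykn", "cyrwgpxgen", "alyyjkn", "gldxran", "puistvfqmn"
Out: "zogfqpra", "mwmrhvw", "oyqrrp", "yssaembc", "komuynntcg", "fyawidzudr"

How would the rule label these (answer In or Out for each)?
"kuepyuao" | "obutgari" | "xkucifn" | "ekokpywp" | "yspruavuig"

Every 'In' example satisfies: ends with 'n'. None of the 'Out' examples do.

Out, Out, In, Out, Out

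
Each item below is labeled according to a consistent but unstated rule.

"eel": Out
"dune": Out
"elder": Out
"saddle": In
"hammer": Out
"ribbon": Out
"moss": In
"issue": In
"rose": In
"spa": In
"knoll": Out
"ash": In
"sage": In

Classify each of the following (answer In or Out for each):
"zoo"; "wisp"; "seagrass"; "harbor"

Out, In, In, Out

The simplest hypothesis consistent with all the labels is: contains 's'.
"zoo" → no 's' → Out.
"wisp" → has 's' → In.
"seagrass" → has 's' → In.
"harbor" → no 's' → Out.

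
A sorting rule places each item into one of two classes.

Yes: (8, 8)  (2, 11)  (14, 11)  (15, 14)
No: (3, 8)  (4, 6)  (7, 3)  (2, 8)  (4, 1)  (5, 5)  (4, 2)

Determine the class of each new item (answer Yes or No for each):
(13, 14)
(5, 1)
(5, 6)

All 'Yes' examples share one property — sum ≥ 13 — and every 'No' example lacks it.
(13, 14): 13+14 = 27, meets the rule → Yes. (5, 1): 5+1 = 6, does not satisfy this → No. (5, 6): 5+6 = 11, does not satisfy this → No.

Yes, No, No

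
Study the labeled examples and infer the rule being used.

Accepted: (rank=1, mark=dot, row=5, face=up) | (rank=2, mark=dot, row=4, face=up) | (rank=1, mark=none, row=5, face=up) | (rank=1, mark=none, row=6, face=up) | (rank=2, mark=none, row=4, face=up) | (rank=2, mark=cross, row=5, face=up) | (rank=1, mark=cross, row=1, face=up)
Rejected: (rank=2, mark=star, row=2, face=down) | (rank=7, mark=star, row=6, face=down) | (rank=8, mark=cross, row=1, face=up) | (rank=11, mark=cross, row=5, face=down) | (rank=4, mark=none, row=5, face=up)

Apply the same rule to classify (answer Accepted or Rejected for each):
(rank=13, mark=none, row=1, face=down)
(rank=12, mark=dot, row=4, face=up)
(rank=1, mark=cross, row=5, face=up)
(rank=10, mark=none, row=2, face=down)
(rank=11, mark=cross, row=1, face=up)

Rejected, Rejected, Accepted, Rejected, Rejected

The distinguishing property — face is up AND rank ≤ 2 — holds for all the 'Accepted' cases and none of the 'Rejected' cases.
(rank=13, mark=none, row=1, face=down): face is down, rank = 13 — doesn't qualify, so Rejected.
(rank=12, mark=dot, row=4, face=up): face is up, rank = 12 — doesn't qualify, so Rejected.
(rank=1, mark=cross, row=5, face=up): face is up, rank = 1 — checks out, so Accepted.
(rank=10, mark=none, row=2, face=down): face is down, rank = 10 — doesn't qualify, so Rejected.
(rank=11, mark=cross, row=1, face=up): face is up, rank = 11 — doesn't qualify, so Rejected.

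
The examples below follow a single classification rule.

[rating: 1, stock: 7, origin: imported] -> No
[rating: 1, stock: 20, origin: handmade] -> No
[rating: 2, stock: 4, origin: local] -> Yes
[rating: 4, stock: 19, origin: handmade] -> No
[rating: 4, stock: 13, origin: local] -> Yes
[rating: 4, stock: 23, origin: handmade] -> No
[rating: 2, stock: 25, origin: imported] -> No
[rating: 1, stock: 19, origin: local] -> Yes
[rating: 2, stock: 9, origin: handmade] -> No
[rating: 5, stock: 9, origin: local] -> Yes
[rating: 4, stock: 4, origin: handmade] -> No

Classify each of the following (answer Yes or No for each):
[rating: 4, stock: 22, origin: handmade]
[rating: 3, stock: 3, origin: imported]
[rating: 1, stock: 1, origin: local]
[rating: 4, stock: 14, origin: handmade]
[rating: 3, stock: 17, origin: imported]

One predicate separates the groups cleanly: origin is local.

No, No, Yes, No, No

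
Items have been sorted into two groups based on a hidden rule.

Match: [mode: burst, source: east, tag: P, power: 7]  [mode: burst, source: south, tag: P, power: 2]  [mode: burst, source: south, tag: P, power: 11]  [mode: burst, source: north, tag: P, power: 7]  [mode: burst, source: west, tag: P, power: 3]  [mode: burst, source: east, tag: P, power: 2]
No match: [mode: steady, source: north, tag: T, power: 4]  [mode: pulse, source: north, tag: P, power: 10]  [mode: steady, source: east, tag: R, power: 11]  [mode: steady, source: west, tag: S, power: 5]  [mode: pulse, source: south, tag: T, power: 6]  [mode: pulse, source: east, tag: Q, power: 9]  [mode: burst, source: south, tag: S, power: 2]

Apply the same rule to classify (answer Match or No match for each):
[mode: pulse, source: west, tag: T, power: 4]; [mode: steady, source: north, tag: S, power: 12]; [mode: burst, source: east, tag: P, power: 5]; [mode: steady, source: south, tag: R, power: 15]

No match, No match, Match, No match

The pattern is that an item is 'Match' exactly when: mode is burst AND tag is P.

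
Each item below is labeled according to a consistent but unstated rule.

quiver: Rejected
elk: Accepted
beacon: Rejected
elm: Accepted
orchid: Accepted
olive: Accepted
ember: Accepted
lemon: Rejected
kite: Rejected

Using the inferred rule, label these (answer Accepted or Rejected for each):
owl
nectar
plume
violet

Accepted, Rejected, Rejected, Rejected

All 'Accepted' examples share one property — starts with a vowel — and every 'Rejected' example lacks it.
owl — starts with 'o', hence Accepted.
nectar — starts with 'n', hence Rejected.
plume — starts with 'p', hence Rejected.
violet — starts with 'v', hence Rejected.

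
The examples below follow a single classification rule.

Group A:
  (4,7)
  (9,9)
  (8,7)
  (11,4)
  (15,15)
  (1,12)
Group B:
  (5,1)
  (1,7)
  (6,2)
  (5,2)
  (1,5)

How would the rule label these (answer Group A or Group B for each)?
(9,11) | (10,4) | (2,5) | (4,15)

Group A, Group A, Group B, Group A

Every 'Group A' example satisfies: sum ≥ 11. None of the 'Group B' examples do.
Group A: (9,11), since 9+11 = 20. Group A: (10,4), since 10+4 = 14. Group B: (2,5), since 2+5 = 7. Group A: (4,15), since 4+15 = 19.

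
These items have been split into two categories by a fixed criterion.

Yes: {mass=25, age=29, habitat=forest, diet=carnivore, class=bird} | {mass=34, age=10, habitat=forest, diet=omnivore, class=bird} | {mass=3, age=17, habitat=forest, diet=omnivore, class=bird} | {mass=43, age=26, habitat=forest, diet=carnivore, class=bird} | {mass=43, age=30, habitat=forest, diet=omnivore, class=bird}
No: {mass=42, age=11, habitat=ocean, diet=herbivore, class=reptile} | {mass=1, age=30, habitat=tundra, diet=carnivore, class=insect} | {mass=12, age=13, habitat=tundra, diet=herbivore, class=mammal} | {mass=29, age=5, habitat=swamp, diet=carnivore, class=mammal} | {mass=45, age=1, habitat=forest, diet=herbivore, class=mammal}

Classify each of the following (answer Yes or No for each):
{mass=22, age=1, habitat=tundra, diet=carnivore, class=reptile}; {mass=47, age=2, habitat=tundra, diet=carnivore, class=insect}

No, No

The classifier is using: class is bird.
{mass=22, age=1, habitat=tundra, diet=carnivore, class=reptile}: No (class is reptile). {mass=47, age=2, habitat=tundra, diet=carnivore, class=insect}: No (class is insect).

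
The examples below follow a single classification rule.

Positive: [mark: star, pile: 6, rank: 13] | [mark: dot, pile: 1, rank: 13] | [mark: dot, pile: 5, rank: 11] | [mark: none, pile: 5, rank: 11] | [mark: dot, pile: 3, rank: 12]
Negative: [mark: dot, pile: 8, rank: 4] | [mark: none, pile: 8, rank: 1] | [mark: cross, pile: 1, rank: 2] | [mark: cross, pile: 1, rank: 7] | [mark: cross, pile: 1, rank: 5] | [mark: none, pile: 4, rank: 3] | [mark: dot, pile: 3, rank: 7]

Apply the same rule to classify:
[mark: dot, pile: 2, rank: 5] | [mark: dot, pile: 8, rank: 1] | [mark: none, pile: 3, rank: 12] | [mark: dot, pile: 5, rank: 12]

Negative, Negative, Positive, Positive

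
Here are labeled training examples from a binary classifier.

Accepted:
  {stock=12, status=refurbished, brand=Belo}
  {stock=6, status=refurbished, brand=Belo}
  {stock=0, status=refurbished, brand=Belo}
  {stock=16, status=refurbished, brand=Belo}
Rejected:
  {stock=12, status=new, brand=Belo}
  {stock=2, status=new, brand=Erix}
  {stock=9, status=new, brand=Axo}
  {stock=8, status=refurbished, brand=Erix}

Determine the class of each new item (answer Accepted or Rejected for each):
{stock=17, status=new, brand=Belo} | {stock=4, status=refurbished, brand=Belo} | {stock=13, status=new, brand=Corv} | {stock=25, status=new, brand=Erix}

Rejected, Accepted, Rejected, Rejected

Every 'Accepted' example satisfies: status is refurbished AND brand is Belo. None of the 'Rejected' examples do.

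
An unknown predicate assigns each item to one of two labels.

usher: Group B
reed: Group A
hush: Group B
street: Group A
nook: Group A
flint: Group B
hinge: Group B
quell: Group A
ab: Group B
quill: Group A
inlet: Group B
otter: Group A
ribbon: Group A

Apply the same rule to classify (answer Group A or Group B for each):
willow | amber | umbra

Group A, Group B, Group B

The common property of the 'Group A' items is: has a double letter. No 'Group B' item has it.
willow → 'll' doubled → Group A. amber → no doubled letter → Group B. umbra → no doubled letter → Group B.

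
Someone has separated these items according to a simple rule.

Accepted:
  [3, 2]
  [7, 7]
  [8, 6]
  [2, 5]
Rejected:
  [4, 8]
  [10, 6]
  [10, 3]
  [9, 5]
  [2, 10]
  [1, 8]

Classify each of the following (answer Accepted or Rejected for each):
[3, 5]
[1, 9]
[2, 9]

Accepted, Rejected, Rejected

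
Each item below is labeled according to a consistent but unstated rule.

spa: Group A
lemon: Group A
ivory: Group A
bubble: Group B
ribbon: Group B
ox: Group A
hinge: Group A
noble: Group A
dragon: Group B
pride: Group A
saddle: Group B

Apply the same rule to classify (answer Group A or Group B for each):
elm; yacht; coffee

Group A, Group A, Group B

Rule: length ≤ 5. This holds for each 'Group A' example and fails for each 'Group B' one.
elm: length 3 — fits, so Group A.
yacht: length 5 — fits, so Group A.
coffee: length 6 — fails this test, so Group B.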